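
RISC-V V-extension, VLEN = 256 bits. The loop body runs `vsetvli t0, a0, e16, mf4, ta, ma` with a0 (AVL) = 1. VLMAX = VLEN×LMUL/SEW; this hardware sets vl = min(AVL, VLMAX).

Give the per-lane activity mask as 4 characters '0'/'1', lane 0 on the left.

predicate = 1000

VLMAX = VLEN×LMUL/SEW = 256×1/4/16 = 4
AVL=1 ≤ VLMAX=4, so vl = 1
bits (lane 0 leftmost): 1000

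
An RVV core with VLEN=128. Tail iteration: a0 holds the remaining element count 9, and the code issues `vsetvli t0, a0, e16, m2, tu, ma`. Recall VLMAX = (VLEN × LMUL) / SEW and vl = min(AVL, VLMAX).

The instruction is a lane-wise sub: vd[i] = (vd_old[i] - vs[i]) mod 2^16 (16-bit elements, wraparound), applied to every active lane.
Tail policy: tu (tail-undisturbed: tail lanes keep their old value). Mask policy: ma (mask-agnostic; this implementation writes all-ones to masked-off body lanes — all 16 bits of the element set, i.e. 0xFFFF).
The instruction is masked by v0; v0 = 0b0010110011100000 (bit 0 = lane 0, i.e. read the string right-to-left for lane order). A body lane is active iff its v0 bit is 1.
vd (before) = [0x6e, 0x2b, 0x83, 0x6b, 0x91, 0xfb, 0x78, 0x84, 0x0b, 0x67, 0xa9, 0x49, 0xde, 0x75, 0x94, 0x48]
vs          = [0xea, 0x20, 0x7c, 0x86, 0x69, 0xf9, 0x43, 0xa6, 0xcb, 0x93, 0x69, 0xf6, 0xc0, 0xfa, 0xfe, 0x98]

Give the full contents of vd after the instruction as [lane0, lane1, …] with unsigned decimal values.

lanes per group: 128·2/16 = 16
vl ← min(9, 16) = 9
  i=0: mask-off/ones → 65535
  i=1: mask-off/ones → 65535
  i=2: mask-off/ones → 65535
  i=3: mask-off/ones → 65535
  i=4: mask-off/ones → 65535
  i=5: sub(0xfb,0xf9) → 2
  i=6: sub(0x78,0x43) → 53
  i=7: sub(0x84,0xa6) → 65502
  i=8: mask-off/ones → 65535
  i=9: tail/keep → 103
  i=10: tail/keep → 169
  i=11: tail/keep → 73
  i=12: tail/keep → 222
  i=13: tail/keep → 117
  i=14: tail/keep → 148
  i=15: tail/keep → 72

vd = [65535, 65535, 65535, 65535, 65535, 2, 53, 65502, 65535, 103, 169, 73, 222, 117, 148, 72]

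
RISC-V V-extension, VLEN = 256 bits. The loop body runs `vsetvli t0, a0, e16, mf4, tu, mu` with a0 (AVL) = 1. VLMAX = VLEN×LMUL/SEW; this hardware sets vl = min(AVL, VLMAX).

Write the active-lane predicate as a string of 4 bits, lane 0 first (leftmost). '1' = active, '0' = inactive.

predicate = 1000

lanes per group: 256·1/4/16 = 4
vl = min(AVL, VLMAX) = min(1, 4) = 1
bits (lane 0 leftmost): 1000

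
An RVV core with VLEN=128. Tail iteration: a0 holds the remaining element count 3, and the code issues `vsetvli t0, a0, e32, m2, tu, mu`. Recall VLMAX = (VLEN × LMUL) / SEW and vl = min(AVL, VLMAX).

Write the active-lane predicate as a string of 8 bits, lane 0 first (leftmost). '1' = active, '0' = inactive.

predicate = 11100000

VLMAX = VLEN×LMUL/SEW = 128×2/32 = 8
vl ← min(3, 8) = 3
bits (lane 0 leftmost): 11100000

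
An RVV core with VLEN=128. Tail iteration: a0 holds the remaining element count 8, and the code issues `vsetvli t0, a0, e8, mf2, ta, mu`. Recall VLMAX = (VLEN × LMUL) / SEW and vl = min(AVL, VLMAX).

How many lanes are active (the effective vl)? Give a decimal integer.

vl = 8

VLMAX = (128 × 1/2) / 8 = 8 lanes
vl ← min(8, 8) = 8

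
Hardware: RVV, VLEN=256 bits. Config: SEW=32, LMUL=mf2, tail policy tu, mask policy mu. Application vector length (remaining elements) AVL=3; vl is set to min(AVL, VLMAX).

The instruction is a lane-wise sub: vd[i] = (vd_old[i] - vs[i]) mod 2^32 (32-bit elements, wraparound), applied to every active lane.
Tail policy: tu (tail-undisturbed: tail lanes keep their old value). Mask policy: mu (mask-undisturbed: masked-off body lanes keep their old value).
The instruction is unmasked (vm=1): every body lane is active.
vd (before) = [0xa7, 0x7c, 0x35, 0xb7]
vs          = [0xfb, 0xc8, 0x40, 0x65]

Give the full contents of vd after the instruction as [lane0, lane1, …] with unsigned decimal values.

vd = [4294967212, 4294967220, 4294967285, 183]

VLMAX = VLEN×LMUL/SEW = 256×1/2/32 = 4
vl ← min(3, 4) = 3
vd[0] sub(0xa7,0xfb) -> 0xffffffac
vd[1] sub(0x7c,0xc8) -> 0xffffffb4
vd[2] sub(0x35,0x40) -> 0xfffffff5
vd[3] tail/keep -> 0xb7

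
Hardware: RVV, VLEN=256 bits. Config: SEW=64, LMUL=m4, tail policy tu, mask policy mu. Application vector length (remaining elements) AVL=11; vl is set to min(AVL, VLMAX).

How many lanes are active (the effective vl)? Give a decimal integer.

vl = 11

VLMAX = VLEN×LMUL/SEW = 256×4/64 = 16
vl ← min(11, 16) = 11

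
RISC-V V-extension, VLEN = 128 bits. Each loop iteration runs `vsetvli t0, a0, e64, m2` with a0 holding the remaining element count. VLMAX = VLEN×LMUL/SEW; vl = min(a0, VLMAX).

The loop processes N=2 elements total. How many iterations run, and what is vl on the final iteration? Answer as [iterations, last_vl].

VLMAX = (128 × 2) / 64 = 4 lanes
iterations = ceil(2/4) = 1; final-pass vl = 2

[iterations, last_vl] = [1, 2]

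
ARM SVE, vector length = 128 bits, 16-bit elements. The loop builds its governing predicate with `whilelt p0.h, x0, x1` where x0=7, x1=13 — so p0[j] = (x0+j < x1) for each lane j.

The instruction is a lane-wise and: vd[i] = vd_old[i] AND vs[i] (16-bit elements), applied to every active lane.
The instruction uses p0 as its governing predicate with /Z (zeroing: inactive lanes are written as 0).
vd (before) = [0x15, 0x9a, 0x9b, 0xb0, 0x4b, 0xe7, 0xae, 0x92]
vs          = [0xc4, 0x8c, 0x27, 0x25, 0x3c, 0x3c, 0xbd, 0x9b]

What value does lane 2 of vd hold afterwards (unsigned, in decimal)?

vd[2] = 3

register lanes = 128/16 = 8
active while 7+j < 13, i.e. j ∈ [0,6) capped at 8 ⇒ 6
  i=0: and(0x15,0xc4) → 4
  i=1: and(0x9a,0x8c) → 136
  i=2: and(0x9b,0x27) → 3
  i=3: and(0xb0,0x25) → 32
  i=4: and(0x4b,0x3c) → 8
  i=5: and(0xe7,0x3c) → 36
  i=6: tail/zero → 0
  i=7: tail/zero → 0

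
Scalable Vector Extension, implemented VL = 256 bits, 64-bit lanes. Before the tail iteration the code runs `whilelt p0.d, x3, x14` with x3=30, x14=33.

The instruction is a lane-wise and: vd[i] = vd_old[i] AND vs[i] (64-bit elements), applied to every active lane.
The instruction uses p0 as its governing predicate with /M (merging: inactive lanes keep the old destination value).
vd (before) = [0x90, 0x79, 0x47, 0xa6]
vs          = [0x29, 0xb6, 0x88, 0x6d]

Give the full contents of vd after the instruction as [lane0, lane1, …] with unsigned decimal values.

vd = [0, 48, 0, 166]

register lanes = 256/64 = 4
whilelt: lane j active iff 30+j < 33 → j < 3 → 3 active
lane  0: and(0x90,0x29) ⇒ 0x00
lane  1: and(0x79,0xb6) ⇒ 0x30
lane  2: and(0x47,0x88) ⇒ 0x00
lane  3: tail/keep ⇒ 0xa6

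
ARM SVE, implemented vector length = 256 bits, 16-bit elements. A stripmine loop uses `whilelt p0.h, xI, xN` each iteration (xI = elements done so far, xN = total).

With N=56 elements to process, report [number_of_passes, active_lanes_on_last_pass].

[iterations, last_vl] = [4, 8]

lane count: 256 div 16 = 16
N=56: ⌈56/16⌉ = 4 iters; last vl = 56 − 3×16 = 8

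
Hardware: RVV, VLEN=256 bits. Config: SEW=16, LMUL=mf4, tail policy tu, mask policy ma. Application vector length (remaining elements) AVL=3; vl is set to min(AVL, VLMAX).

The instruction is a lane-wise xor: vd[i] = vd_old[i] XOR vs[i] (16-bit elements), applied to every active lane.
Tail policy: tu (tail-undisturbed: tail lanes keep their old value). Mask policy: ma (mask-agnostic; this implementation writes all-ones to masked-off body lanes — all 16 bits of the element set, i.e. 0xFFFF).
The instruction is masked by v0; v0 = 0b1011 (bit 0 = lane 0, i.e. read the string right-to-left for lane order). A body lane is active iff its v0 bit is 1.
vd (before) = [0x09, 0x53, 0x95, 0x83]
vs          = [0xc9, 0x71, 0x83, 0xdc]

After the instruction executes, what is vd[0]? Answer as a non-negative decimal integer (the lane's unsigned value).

lanes per group: 256·1/4/16 = 4
vl ← min(3, 4) = 3
  i=0: xor(0x09,0xc9) → 192
  i=1: xor(0x53,0x71) → 34
  i=2: mask-off/ones → 65535
  i=3: tail/keep → 131

vd[0] = 192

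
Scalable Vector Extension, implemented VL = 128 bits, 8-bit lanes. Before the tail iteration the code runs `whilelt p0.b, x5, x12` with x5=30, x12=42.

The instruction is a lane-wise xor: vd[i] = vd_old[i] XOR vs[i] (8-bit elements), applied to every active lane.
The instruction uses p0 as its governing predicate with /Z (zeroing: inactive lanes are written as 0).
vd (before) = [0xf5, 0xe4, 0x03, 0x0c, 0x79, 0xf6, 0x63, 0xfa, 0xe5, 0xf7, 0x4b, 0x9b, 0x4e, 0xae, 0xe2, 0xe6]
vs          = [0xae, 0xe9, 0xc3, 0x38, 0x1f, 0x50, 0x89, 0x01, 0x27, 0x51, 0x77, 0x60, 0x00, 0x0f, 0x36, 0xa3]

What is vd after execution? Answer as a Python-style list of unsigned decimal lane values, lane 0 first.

lane count: 128 div 8 = 16
whilelt: lane j active iff 30+j < 42 → j < 12 → 12 active
lane  0: xor(0xf5,0xae) ⇒ 0x5b
lane  1: xor(0xe4,0xe9) ⇒ 0x0d
lane  2: xor(0x03,0xc3) ⇒ 0xc0
lane  3: xor(0x0c,0x38) ⇒ 0x34
lane  4: xor(0x79,0x1f) ⇒ 0x66
lane  5: xor(0xf6,0x50) ⇒ 0xa6
lane  6: xor(0x63,0x89) ⇒ 0xea
lane  7: xor(0xfa,0x01) ⇒ 0xfb
lane  8: xor(0xe5,0x27) ⇒ 0xc2
lane  9: xor(0xf7,0x51) ⇒ 0xa6
lane 10: xor(0x4b,0x77) ⇒ 0x3c
lane 11: xor(0x9b,0x60) ⇒ 0xfb
lane 12: tail/zero ⇒ 0x00
lane 13: tail/zero ⇒ 0x00
lane 14: tail/zero ⇒ 0x00
lane 15: tail/zero ⇒ 0x00

vd = [91, 13, 192, 52, 102, 166, 234, 251, 194, 166, 60, 251, 0, 0, 0, 0]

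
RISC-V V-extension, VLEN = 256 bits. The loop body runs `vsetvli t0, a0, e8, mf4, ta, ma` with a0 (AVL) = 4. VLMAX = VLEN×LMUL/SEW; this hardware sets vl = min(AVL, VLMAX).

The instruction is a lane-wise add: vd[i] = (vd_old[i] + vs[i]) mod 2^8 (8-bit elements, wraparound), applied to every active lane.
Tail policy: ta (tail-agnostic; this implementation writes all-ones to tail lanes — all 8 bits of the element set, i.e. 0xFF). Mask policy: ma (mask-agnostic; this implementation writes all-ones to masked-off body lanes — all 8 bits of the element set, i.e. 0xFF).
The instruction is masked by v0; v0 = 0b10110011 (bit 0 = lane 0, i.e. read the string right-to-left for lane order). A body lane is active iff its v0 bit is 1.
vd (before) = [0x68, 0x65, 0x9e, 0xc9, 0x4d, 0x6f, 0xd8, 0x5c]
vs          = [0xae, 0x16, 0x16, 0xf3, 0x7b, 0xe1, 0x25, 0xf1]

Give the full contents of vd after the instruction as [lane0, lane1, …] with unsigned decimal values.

vd = [22, 123, 255, 255, 255, 255, 255, 255]

VLMAX = (256 × 1/4) / 8 = 8 lanes
vl = min(AVL, VLMAX) = min(4, 8) = 4
vd[0] add(0x68,0xae) -> 0x16
vd[1] add(0x65,0x16) -> 0x7b
vd[2] mask-off/ones -> 0xff
vd[3] mask-off/ones -> 0xff
vd[4] tail/ones -> 0xff
vd[5] tail/ones -> 0xff
vd[6] tail/ones -> 0xff
vd[7] tail/ones -> 0xff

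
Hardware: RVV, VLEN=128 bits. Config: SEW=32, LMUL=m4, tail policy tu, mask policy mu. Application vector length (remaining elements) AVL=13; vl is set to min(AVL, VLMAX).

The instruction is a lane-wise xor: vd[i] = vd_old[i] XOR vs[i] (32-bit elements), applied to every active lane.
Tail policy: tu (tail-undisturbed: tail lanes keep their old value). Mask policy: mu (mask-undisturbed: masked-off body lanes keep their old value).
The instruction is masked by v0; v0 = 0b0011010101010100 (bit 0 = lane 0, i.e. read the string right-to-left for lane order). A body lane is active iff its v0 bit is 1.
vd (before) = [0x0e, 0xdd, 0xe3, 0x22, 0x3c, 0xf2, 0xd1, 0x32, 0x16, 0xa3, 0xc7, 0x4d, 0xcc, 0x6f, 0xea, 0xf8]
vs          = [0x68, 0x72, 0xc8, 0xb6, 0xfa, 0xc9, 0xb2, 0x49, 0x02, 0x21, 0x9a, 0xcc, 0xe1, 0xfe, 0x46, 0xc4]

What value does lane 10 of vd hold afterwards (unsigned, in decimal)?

VLMAX = VLEN×LMUL/SEW = 128×4/32 = 16
AVL=13 ≤ VLMAX=16, so vl = 13
  i=0: mask-off/keep → 14
  i=1: mask-off/keep → 221
  i=2: xor(0xe3,0xc8) → 43
  i=3: mask-off/keep → 34
  i=4: xor(0x3c,0xfa) → 198
  i=5: mask-off/keep → 242
  i=6: xor(0xd1,0xb2) → 99
  i=7: mask-off/keep → 50
  i=8: xor(0x16,0x02) → 20
  i=9: mask-off/keep → 163
  i=10: xor(0xc7,0x9a) → 93
  i=11: mask-off/keep → 77
  i=12: xor(0xcc,0xe1) → 45
  i=13: tail/keep → 111
  i=14: tail/keep → 234
  i=15: tail/keep → 248

vd[10] = 93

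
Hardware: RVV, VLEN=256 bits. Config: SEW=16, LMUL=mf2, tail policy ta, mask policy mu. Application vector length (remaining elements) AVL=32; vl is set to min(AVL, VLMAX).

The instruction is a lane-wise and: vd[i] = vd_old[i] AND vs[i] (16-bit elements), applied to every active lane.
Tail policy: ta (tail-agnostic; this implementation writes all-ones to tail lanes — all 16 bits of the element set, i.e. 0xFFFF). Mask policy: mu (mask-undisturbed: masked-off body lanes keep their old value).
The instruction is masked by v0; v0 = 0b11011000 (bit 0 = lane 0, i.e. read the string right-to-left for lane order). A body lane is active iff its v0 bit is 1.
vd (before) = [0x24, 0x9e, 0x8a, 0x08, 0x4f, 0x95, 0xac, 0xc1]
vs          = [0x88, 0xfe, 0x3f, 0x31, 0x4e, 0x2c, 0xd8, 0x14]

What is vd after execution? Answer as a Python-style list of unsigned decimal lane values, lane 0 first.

VLMAX = (256 × 1/2) / 16 = 8 lanes
vl = min(AVL, VLMAX) = min(32, 8) = 8
[0] mask-off/keep = 0x24
[1] mask-off/keep = 0x9e
[2] mask-off/keep = 0x8a
[3] and(0x08,0x31) = 0x00
[4] and(0x4f,0x4e) = 0x4e
[5] mask-off/keep = 0x95
[6] and(0xac,0xd8) = 0x88
[7] and(0xc1,0x14) = 0x00

vd = [36, 158, 138, 0, 78, 149, 136, 0]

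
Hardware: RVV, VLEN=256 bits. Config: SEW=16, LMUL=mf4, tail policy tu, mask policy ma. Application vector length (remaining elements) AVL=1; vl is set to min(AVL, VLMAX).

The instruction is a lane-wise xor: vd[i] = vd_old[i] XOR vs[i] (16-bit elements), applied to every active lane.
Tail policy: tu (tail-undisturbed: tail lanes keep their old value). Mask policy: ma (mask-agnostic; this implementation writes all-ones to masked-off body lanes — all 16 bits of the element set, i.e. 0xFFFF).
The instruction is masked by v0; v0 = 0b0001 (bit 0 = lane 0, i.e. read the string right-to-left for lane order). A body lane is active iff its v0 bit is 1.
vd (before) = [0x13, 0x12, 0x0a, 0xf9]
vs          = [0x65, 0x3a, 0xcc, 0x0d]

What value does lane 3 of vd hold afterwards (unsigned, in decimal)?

vd[3] = 249

VLMAX = VLEN×LMUL/SEW = 256×1/4/16 = 4
vl ← min(1, 4) = 1
lane  0: xor(0x13,0x65) ⇒ 0x76
lane  1: tail/keep ⇒ 0x12
lane  2: tail/keep ⇒ 0x0a
lane  3: tail/keep ⇒ 0xf9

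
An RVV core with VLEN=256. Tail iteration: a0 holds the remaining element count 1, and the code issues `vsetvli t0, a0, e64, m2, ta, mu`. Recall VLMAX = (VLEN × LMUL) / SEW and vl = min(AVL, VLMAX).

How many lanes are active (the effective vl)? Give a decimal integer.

vl = 1

VLMAX = VLEN×LMUL/SEW = 256×2/64 = 8
vl = min(AVL, VLMAX) = min(1, 8) = 1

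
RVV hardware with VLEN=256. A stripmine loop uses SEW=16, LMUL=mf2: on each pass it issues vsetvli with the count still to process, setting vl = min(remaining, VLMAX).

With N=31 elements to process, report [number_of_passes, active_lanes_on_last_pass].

lanes per group: 256·1/2/16 = 8
31 elements at 8/iter → 4 passes, remainder 7 on the last

[iterations, last_vl] = [4, 7]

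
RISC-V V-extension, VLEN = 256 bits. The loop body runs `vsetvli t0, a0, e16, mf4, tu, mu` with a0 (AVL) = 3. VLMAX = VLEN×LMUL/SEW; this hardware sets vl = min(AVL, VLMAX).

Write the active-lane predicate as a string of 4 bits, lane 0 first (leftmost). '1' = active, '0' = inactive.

lanes per group: 256·1/4/16 = 4
AVL=3 ≤ VLMAX=4, so vl = 3
bits (lane 0 leftmost): 1110

predicate = 1110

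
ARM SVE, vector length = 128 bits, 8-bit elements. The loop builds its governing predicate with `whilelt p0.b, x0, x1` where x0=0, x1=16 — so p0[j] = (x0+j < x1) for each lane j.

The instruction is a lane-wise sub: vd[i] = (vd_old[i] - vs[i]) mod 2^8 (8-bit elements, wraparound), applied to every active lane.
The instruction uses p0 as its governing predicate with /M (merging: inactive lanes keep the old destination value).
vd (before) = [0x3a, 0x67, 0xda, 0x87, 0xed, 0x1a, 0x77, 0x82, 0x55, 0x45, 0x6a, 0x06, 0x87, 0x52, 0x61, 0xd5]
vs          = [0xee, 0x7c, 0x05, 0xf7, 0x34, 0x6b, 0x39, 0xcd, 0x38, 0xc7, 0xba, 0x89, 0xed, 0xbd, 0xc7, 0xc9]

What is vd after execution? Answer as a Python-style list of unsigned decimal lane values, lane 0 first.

vd = [76, 235, 213, 144, 185, 175, 62, 181, 29, 126, 176, 125, 154, 149, 154, 12]

128-bit reg / 8-bit elem → 16 lanes
active while 0+j < 16, i.e. j ∈ [0,16) capped at 16 ⇒ 16
lane  0: sub(0x3a,0xee) ⇒ 0x4c
lane  1: sub(0x67,0x7c) ⇒ 0xeb
lane  2: sub(0xda,0x05) ⇒ 0xd5
lane  3: sub(0x87,0xf7) ⇒ 0x90
lane  4: sub(0xed,0x34) ⇒ 0xb9
lane  5: sub(0x1a,0x6b) ⇒ 0xaf
lane  6: sub(0x77,0x39) ⇒ 0x3e
lane  7: sub(0x82,0xcd) ⇒ 0xb5
lane  8: sub(0x55,0x38) ⇒ 0x1d
lane  9: sub(0x45,0xc7) ⇒ 0x7e
lane 10: sub(0x6a,0xba) ⇒ 0xb0
lane 11: sub(0x06,0x89) ⇒ 0x7d
lane 12: sub(0x87,0xed) ⇒ 0x9a
lane 13: sub(0x52,0xbd) ⇒ 0x95
lane 14: sub(0x61,0xc7) ⇒ 0x9a
lane 15: sub(0xd5,0xc9) ⇒ 0x0c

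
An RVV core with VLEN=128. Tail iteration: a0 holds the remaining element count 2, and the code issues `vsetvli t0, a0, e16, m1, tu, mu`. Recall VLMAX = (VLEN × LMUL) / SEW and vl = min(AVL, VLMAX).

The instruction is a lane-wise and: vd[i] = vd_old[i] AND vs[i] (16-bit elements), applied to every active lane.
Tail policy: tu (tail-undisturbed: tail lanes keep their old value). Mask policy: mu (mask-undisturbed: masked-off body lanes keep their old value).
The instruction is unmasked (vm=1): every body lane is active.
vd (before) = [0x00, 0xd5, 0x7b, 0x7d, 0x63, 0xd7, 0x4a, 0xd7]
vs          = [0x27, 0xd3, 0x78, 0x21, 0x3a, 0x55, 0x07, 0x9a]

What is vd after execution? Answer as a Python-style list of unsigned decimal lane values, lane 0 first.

lanes per group: 128·1/16 = 8
vl ← min(2, 8) = 2
[0] and(0x00,0x27) = 0x00
[1] and(0xd5,0xd3) = 0xd1
[2] tail/keep = 0x7b
[3] tail/keep = 0x7d
[4] tail/keep = 0x63
[5] tail/keep = 0xd7
[6] tail/keep = 0x4a
[7] tail/keep = 0xd7

vd = [0, 209, 123, 125, 99, 215, 74, 215]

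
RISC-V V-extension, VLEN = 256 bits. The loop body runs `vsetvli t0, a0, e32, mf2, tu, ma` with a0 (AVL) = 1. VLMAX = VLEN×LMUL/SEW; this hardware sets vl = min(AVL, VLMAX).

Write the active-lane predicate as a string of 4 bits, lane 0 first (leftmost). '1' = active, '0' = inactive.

VLMAX = (256 × 1/2) / 32 = 4 lanes
vl = min(AVL, VLMAX) = min(1, 4) = 1
bits (lane 0 leftmost): 1000

predicate = 1000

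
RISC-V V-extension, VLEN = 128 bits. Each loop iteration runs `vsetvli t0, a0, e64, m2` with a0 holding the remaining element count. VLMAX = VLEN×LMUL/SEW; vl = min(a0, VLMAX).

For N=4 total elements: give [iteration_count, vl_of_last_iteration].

[iterations, last_vl] = [1, 4]

lanes per group: 128·2/64 = 4
4 elements at 4/iter → 1 passes, remainder 4 on the last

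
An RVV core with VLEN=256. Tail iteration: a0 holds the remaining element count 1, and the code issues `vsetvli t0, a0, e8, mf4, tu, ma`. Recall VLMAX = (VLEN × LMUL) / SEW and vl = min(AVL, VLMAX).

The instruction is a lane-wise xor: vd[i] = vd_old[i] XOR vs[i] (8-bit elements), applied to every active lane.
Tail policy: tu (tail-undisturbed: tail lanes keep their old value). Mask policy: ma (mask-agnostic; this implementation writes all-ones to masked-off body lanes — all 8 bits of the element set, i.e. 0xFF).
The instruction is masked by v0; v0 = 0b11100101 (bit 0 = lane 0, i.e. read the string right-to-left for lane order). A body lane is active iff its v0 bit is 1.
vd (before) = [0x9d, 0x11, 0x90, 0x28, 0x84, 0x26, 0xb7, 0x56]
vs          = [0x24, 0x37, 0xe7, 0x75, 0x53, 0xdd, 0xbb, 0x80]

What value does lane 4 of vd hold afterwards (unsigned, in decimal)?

lanes per group: 256·1/4/8 = 8
vl ← min(1, 8) = 1
lane  0: xor(0x9d,0x24) ⇒ 0xb9
lane  1: tail/keep ⇒ 0x11
lane  2: tail/keep ⇒ 0x90
lane  3: tail/keep ⇒ 0x28
lane  4: tail/keep ⇒ 0x84
lane  5: tail/keep ⇒ 0x26
lane  6: tail/keep ⇒ 0xb7
lane  7: tail/keep ⇒ 0x56

vd[4] = 132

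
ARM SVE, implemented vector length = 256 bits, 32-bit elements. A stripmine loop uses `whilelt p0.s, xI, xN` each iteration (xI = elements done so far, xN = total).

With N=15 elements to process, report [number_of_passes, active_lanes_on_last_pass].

[iterations, last_vl] = [2, 7]

256-bit reg / 32-bit elem → 8 lanes
N=15: ⌈15/8⌉ = 2 iters; last vl = 15 − 1×8 = 7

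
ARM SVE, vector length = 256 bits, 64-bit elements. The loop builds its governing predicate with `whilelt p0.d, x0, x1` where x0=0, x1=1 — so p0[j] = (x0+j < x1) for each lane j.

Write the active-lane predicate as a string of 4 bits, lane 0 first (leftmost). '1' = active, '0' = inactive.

predicate = 1000

register lanes = 256/64 = 4
p0[j] = (0+j < 1); true for j=0..0 → 1 lanes set
bits (lane 0 leftmost): 1000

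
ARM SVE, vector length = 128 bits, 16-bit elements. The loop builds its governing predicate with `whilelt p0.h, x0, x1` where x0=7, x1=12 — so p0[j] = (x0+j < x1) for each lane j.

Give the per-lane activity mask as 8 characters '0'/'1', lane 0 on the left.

128-bit reg / 16-bit elem → 8 lanes
active while 7+j < 12, i.e. j ∈ [0,5) capped at 8 ⇒ 5
bits (lane 0 leftmost): 11111000

predicate = 11111000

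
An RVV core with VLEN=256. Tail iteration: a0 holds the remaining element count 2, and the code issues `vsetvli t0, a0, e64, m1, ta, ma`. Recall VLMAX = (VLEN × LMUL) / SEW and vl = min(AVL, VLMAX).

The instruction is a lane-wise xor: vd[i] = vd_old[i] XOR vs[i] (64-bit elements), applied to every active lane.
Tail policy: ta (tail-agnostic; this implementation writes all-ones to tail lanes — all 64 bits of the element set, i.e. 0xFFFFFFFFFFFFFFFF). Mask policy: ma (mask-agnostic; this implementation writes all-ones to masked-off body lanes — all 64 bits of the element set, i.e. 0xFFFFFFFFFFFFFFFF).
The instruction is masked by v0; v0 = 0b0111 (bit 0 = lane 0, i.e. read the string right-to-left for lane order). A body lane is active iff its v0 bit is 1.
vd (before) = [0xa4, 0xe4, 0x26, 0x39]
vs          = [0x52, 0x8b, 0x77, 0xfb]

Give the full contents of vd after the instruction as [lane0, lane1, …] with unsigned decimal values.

vd = [246, 111, 18446744073709551615, 18446744073709551615]

VLMAX = (256 × 1) / 64 = 4 lanes
vl = min(AVL, VLMAX) = min(2, 4) = 2
[0] xor(0xa4,0x52) = 0xf6
[1] xor(0xe4,0x8b) = 0x6f
[2] tail/ones = 0xffffffffffffffff
[3] tail/ones = 0xffffffffffffffff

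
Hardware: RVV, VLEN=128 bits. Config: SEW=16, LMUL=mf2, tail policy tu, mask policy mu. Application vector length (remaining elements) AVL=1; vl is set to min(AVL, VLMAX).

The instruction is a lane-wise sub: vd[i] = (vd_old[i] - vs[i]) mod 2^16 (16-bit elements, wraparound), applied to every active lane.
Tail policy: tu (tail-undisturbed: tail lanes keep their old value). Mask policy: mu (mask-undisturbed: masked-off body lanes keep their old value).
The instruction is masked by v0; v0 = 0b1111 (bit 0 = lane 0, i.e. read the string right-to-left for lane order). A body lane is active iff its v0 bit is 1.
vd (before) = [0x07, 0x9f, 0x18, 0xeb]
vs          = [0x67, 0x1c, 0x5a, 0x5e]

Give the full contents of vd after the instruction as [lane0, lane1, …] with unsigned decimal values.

VLMAX = VLEN×LMUL/SEW = 128×1/2/16 = 4
vl ← min(1, 4) = 1
vd[0] sub(0x07,0x67) -> 0xffa0
vd[1] tail/keep -> 0x9f
vd[2] tail/keep -> 0x18
vd[3] tail/keep -> 0xeb

vd = [65440, 159, 24, 235]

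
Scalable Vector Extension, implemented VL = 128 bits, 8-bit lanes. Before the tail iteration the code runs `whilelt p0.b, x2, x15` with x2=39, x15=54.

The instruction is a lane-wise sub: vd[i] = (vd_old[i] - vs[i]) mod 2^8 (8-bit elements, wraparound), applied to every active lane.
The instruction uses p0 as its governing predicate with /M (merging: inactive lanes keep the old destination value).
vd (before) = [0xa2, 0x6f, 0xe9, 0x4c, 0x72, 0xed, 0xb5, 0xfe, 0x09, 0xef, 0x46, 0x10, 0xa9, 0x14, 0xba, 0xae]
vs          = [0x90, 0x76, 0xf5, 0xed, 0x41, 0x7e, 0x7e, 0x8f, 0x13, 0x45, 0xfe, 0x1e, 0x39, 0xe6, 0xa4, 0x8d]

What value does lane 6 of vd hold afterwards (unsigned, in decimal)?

lane count: 128 div 8 = 16
active while 39+j < 54, i.e. j ∈ [0,15) capped at 16 ⇒ 15
  i=0: sub(0xa2,0x90) → 18
  i=1: sub(0x6f,0x76) → 249
  i=2: sub(0xe9,0xf5) → 244
  i=3: sub(0x4c,0xed) → 95
  i=4: sub(0x72,0x41) → 49
  i=5: sub(0xed,0x7e) → 111
  i=6: sub(0xb5,0x7e) → 55
  i=7: sub(0xfe,0x8f) → 111
  i=8: sub(0x09,0x13) → 246
  i=9: sub(0xef,0x45) → 170
  i=10: sub(0x46,0xfe) → 72
  i=11: sub(0x10,0x1e) → 242
  i=12: sub(0xa9,0x39) → 112
  i=13: sub(0x14,0xe6) → 46
  i=14: sub(0xba,0xa4) → 22
  i=15: tail/keep → 174

vd[6] = 55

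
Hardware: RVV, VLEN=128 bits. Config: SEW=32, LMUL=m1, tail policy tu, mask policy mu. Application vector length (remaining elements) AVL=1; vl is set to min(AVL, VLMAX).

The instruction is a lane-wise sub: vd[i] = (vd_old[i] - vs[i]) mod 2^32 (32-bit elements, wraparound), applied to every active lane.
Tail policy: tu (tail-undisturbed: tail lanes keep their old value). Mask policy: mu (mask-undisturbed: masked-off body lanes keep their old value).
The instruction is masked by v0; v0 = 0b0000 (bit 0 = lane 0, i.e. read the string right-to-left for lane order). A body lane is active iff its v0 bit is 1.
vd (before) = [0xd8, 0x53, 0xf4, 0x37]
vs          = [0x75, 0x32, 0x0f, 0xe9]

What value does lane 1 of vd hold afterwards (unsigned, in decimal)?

vd[1] = 83

VLMAX = VLEN×LMUL/SEW = 128×1/32 = 4
vl = min(AVL, VLMAX) = min(1, 4) = 1
lane  0: mask-off/keep ⇒ 0xd8
lane  1: tail/keep ⇒ 0x53
lane  2: tail/keep ⇒ 0xf4
lane  3: tail/keep ⇒ 0x37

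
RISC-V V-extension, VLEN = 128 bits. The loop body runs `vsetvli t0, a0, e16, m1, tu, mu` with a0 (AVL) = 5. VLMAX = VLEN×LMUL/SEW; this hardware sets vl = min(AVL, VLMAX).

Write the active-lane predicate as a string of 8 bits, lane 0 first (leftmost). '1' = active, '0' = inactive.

VLMAX = (128 × 1) / 16 = 8 lanes
AVL=5 ≤ VLMAX=8, so vl = 5
bits (lane 0 leftmost): 11111000

predicate = 11111000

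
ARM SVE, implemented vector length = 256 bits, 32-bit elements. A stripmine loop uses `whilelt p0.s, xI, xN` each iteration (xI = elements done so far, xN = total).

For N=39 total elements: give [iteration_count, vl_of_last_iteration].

[iterations, last_vl] = [5, 7]

register lanes = 256/32 = 8
N=39: ⌈39/8⌉ = 5 iters; last vl = 39 − 4×8 = 7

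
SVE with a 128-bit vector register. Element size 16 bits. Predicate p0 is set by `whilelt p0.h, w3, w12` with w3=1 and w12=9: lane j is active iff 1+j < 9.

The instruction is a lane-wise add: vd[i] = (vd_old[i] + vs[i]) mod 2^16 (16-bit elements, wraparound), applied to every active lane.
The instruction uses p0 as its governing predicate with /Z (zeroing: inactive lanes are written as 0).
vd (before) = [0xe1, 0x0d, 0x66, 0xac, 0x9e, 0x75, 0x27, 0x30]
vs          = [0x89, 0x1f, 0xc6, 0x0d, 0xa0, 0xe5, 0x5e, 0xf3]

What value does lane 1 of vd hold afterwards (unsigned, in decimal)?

128-bit reg / 16-bit elem → 8 lanes
p0[j] = (1+j < 9); true for j=0..7 → 8 lanes set
vd[0] add(0xe1,0x89) -> 0x16a
vd[1] add(0x0d,0x1f) -> 0x2c
vd[2] add(0x66,0xc6) -> 0x12c
vd[3] add(0xac,0x0d) -> 0xb9
vd[4] add(0x9e,0xa0) -> 0x13e
vd[5] add(0x75,0xe5) -> 0x15a
vd[6] add(0x27,0x5e) -> 0x85
vd[7] add(0x30,0xf3) -> 0x123

vd[1] = 44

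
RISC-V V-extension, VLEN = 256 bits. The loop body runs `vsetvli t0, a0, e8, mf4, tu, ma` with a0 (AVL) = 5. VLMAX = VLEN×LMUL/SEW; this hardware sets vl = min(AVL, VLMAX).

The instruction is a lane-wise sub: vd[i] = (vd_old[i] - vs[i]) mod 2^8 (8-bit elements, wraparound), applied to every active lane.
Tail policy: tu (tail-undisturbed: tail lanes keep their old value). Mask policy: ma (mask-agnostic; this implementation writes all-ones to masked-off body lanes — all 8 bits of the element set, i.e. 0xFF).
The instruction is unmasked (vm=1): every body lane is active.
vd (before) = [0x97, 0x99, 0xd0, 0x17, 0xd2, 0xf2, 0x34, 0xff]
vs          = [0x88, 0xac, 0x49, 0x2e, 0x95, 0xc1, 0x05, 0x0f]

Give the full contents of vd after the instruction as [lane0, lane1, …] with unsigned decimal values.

VLMAX = VLEN×LMUL/SEW = 256×1/4/8 = 8
vl = min(AVL, VLMAX) = min(5, 8) = 5
lane  0: sub(0x97,0x88) ⇒ 0x0f
lane  1: sub(0x99,0xac) ⇒ 0xed
lane  2: sub(0xd0,0x49) ⇒ 0x87
lane  3: sub(0x17,0x2e) ⇒ 0xe9
lane  4: sub(0xd2,0x95) ⇒ 0x3d
lane  5: tail/keep ⇒ 0xf2
lane  6: tail/keep ⇒ 0x34
lane  7: tail/keep ⇒ 0xff

vd = [15, 237, 135, 233, 61, 242, 52, 255]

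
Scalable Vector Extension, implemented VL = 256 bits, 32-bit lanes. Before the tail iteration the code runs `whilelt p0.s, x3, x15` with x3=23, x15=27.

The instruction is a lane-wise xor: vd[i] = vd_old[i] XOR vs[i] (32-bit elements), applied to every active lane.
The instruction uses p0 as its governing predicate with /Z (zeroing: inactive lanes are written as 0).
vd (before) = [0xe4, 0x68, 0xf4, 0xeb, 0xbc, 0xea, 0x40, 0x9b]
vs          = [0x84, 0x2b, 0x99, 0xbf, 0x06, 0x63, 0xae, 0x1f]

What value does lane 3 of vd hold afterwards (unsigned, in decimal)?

register lanes = 256/32 = 8
active while 23+j < 27, i.e. j ∈ [0,4) capped at 8 ⇒ 4
vd[0] xor(0xe4,0x84) -> 0x60
vd[1] xor(0x68,0x2b) -> 0x43
vd[2] xor(0xf4,0x99) -> 0x6d
vd[3] xor(0xeb,0xbf) -> 0x54
vd[4] tail/zero -> 0x00
vd[5] tail/zero -> 0x00
vd[6] tail/zero -> 0x00
vd[7] tail/zero -> 0x00

vd[3] = 84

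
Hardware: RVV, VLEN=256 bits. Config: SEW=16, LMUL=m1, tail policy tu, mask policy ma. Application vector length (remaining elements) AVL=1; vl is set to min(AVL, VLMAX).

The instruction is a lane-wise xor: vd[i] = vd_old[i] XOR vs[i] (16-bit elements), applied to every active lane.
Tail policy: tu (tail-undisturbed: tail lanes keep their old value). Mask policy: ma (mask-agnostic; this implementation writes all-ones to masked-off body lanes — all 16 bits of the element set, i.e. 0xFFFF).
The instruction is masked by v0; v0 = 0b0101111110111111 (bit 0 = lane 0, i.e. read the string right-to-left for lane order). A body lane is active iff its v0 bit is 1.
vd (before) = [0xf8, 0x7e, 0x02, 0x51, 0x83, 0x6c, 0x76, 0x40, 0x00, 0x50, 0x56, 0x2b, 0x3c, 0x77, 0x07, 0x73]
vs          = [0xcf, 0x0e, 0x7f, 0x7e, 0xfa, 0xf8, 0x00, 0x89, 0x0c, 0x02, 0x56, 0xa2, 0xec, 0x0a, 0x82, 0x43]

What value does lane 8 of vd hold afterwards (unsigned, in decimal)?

vd[8] = 0

lanes per group: 256·1/16 = 16
AVL=1 ≤ VLMAX=16, so vl = 1
[0] xor(0xf8,0xcf) = 0x37
[1] tail/keep = 0x7e
[2] tail/keep = 0x02
[3] tail/keep = 0x51
[4] tail/keep = 0x83
[5] tail/keep = 0x6c
[6] tail/keep = 0x76
[7] tail/keep = 0x40
[8] tail/keep = 0x00
[9] tail/keep = 0x50
[10] tail/keep = 0x56
[11] tail/keep = 0x2b
[12] tail/keep = 0x3c
[13] tail/keep = 0x77
[14] tail/keep = 0x07
[15] tail/keep = 0x73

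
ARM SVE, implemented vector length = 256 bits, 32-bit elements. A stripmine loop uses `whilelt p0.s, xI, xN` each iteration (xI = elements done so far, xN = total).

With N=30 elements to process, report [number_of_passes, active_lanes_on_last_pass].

[iterations, last_vl] = [4, 6]

register lanes = 256/32 = 8
30 elements at 8/iter → 4 passes, remainder 6 on the last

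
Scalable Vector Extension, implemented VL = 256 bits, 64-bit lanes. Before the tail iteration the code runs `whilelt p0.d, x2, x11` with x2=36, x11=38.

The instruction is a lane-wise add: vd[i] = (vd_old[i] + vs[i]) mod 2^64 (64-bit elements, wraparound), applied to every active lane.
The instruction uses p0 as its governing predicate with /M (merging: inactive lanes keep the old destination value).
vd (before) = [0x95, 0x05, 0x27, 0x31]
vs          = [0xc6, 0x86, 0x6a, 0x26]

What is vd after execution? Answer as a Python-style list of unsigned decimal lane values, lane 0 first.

vd = [347, 139, 39, 49]

lane count: 256 div 64 = 4
active while 36+j < 38, i.e. j ∈ [0,2) capped at 4 ⇒ 2
[0] add(0x95,0xc6) = 0x15b
[1] add(0x05,0x86) = 0x8b
[2] tail/keep = 0x27
[3] tail/keep = 0x31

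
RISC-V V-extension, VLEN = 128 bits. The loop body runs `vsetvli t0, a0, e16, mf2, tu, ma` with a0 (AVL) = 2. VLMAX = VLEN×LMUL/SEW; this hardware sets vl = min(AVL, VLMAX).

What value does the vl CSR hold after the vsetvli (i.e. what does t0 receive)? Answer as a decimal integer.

lanes per group: 128·1/2/16 = 4
vl ← min(2, 4) = 2

vl = 2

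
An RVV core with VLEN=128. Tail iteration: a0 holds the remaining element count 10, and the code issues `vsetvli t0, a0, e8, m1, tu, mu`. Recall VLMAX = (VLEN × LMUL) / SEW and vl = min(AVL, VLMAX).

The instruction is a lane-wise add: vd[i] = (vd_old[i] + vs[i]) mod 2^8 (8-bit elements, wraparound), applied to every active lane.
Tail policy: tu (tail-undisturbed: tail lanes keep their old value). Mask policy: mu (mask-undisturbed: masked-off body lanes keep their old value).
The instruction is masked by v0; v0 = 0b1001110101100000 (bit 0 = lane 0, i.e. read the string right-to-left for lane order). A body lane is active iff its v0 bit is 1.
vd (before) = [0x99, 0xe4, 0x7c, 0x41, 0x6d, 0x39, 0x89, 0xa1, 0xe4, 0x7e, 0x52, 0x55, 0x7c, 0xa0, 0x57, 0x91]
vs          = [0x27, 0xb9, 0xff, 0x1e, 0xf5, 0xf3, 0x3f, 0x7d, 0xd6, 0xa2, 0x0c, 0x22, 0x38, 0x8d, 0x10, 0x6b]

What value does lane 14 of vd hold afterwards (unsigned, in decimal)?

vd[14] = 87

VLMAX = (128 × 1) / 8 = 16 lanes
vl ← min(10, 16) = 10
  i=0: mask-off/keep → 153
  i=1: mask-off/keep → 228
  i=2: mask-off/keep → 124
  i=3: mask-off/keep → 65
  i=4: mask-off/keep → 109
  i=5: add(0x39,0xf3) → 44
  i=6: add(0x89,0x3f) → 200
  i=7: mask-off/keep → 161
  i=8: add(0xe4,0xd6) → 186
  i=9: mask-off/keep → 126
  i=10: tail/keep → 82
  i=11: tail/keep → 85
  i=12: tail/keep → 124
  i=13: tail/keep → 160
  i=14: tail/keep → 87
  i=15: tail/keep → 145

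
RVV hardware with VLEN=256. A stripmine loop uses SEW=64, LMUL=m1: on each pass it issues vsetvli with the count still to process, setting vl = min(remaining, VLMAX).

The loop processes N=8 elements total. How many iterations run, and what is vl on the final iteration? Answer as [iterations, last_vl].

[iterations, last_vl] = [2, 4]

lanes per group: 256·1/64 = 4
8 elements at 4/iter → 2 passes, remainder 4 on the last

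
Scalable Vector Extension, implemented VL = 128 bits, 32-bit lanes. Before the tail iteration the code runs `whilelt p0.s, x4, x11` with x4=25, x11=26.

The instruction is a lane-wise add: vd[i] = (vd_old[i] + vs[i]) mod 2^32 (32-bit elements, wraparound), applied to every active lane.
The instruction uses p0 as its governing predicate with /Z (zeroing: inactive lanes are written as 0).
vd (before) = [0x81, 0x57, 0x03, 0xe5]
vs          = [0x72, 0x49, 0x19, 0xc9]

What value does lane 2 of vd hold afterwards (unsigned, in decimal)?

128-bit reg / 32-bit elem → 4 lanes
active while 25+j < 26, i.e. j ∈ [0,1) capped at 4 ⇒ 1
[0] add(0x81,0x72) = 0xf3
[1] tail/zero = 0x00
[2] tail/zero = 0x00
[3] tail/zero = 0x00

vd[2] = 0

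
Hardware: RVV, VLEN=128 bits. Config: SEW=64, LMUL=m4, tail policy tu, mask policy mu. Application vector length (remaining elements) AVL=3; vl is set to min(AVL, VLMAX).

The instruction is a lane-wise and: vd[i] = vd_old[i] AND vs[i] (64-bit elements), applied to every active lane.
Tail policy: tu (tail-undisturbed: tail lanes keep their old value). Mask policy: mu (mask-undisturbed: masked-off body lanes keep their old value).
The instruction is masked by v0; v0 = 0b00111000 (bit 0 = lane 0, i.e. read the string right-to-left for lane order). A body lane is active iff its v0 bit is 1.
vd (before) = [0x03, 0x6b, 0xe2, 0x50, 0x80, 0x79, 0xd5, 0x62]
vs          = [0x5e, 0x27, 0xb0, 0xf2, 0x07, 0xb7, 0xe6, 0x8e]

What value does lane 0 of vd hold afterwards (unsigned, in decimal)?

VLMAX = (128 × 4) / 64 = 8 lanes
AVL=3 ≤ VLMAX=8, so vl = 3
  i=0: mask-off/keep → 3
  i=1: mask-off/keep → 107
  i=2: mask-off/keep → 226
  i=3: tail/keep → 80
  i=4: tail/keep → 128
  i=5: tail/keep → 121
  i=6: tail/keep → 213
  i=7: tail/keep → 98

vd[0] = 3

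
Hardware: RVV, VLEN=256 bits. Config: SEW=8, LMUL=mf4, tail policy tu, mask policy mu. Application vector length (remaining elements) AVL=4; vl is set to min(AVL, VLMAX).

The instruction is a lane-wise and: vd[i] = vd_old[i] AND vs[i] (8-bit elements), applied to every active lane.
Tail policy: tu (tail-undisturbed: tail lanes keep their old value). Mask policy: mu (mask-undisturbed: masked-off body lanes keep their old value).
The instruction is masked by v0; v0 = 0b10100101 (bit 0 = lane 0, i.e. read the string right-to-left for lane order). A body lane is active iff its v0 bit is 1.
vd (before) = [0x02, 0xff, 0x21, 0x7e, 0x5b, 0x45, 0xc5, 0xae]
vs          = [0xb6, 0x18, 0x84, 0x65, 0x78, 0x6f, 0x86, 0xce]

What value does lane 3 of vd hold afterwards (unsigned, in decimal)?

lanes per group: 256·1/4/8 = 8
vl = min(AVL, VLMAX) = min(4, 8) = 4
  i=0: and(0x02,0xb6) → 2
  i=1: mask-off/keep → 255
  i=2: and(0x21,0x84) → 0
  i=3: mask-off/keep → 126
  i=4: tail/keep → 91
  i=5: tail/keep → 69
  i=6: tail/keep → 197
  i=7: tail/keep → 174

vd[3] = 126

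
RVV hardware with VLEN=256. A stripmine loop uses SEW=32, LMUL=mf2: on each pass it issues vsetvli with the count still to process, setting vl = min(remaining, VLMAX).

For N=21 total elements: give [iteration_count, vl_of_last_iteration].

[iterations, last_vl] = [6, 1]

lanes per group: 256·1/2/32 = 4
N=21: ⌈21/4⌉ = 6 iters; last vl = 21 − 5×4 = 1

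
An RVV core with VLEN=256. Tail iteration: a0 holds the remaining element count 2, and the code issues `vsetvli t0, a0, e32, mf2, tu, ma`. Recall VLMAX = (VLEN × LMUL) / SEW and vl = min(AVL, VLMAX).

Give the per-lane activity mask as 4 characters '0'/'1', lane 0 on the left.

VLMAX = (256 × 1/2) / 32 = 4 lanes
vl = min(AVL, VLMAX) = min(2, 4) = 2
bits (lane 0 leftmost): 1100

predicate = 1100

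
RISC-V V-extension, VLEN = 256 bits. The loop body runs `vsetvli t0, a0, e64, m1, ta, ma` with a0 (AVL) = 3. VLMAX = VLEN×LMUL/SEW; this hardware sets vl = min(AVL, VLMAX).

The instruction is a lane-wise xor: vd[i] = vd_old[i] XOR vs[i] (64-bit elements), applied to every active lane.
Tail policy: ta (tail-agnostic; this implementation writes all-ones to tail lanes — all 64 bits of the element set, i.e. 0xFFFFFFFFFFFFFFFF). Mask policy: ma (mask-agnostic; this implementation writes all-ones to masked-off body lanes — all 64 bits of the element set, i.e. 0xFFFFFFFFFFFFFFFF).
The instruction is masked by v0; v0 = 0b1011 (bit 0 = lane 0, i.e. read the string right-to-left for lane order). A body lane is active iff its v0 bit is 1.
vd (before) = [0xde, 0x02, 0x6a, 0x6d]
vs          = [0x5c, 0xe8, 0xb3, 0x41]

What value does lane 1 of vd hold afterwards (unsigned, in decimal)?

VLMAX = (256 × 1) / 64 = 4 lanes
vl = min(AVL, VLMAX) = min(3, 4) = 3
lane  0: xor(0xde,0x5c) ⇒ 0x82
lane  1: xor(0x02,0xe8) ⇒ 0xea
lane  2: mask-off/ones ⇒ 0xffffffffffffffff
lane  3: tail/ones ⇒ 0xffffffffffffffff

vd[1] = 234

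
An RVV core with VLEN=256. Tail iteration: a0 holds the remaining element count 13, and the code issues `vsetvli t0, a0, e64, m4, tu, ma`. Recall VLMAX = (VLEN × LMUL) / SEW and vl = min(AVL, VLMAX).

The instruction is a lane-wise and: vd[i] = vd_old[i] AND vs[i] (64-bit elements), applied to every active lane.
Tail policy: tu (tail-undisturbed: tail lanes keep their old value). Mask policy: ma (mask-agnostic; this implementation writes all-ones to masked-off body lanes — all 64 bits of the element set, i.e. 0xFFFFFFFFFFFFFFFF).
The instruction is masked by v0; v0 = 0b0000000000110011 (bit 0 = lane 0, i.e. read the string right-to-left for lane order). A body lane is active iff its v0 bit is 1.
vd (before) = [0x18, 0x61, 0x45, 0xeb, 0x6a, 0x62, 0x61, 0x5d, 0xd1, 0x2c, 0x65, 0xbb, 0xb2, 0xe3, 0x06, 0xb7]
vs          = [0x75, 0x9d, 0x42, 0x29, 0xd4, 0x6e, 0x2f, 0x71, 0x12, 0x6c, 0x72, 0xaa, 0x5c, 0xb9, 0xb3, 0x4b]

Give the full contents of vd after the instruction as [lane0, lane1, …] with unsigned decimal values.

VLMAX = VLEN×LMUL/SEW = 256×4/64 = 16
vl = min(AVL, VLMAX) = min(13, 16) = 13
[0] and(0x18,0x75) = 0x10
[1] and(0x61,0x9d) = 0x01
[2] mask-off/ones = 0xffffffffffffffff
[3] mask-off/ones = 0xffffffffffffffff
[4] and(0x6a,0xd4) = 0x40
[5] and(0x62,0x6e) = 0x62
[6] mask-off/ones = 0xffffffffffffffff
[7] mask-off/ones = 0xffffffffffffffff
[8] mask-off/ones = 0xffffffffffffffff
[9] mask-off/ones = 0xffffffffffffffff
[10] mask-off/ones = 0xffffffffffffffff
[11] mask-off/ones = 0xffffffffffffffff
[12] mask-off/ones = 0xffffffffffffffff
[13] tail/keep = 0xe3
[14] tail/keep = 0x06
[15] tail/keep = 0xb7

vd = [16, 1, 18446744073709551615, 18446744073709551615, 64, 98, 18446744073709551615, 18446744073709551615, 18446744073709551615, 18446744073709551615, 18446744073709551615, 18446744073709551615, 18446744073709551615, 227, 6, 183]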